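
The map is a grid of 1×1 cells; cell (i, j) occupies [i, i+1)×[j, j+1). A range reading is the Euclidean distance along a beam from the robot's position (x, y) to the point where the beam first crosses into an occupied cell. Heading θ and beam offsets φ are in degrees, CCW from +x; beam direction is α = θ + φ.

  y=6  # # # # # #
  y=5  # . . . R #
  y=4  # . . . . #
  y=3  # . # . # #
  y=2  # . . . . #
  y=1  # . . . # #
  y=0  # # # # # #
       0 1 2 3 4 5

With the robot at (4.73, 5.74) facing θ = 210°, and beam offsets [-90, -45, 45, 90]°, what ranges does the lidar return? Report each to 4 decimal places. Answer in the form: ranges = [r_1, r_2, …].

beam 1: φ=-90°, α=120°
  dir = (cos 120°, sin 120°) = (-0.5000, 0.8660); from cell (4,5)
  next x-line at t=1.4600, next y-line at t=0.3002; Δt_x=2.0000, Δt_y=1.1547
    y: enter (4,6) at t=0.3002 ← occupied
  → r_1 = 0.3002
beam 2: φ=-45°, α=165°
  dir = (cos 165°, sin 165°) = (-0.9659, 0.2588); from cell (4,5)
  next x-line at t=0.7558, next y-line at t=1.0046; Δt_x=1.0353, Δt_y=3.8637
    x: enter (3,5) at t=0.7558
    y: enter (3,6) at t=1.0046 ← occupied
  → r_2 = 1.0046
beam 3: φ=45°, α=255°
  dir = (cos 255°, sin 255°) = (-0.2588, -0.9659); from cell (4,5)
  next x-line at t=2.8205, next y-line at t=0.7661; Δt_x=3.8637, Δt_y=1.0353
    y: enter (4,4) at t=0.7661
    y: enter (4,3) at t=1.8014 ← occupied
  → r_3 = 1.8014
beam 4: φ=90°, α=300°
  dir = (cos 300°, sin 300°) = (0.5000, -0.8660); from cell (4,5)
  next x-line at t=0.5400, next y-line at t=0.8545; Δt_x=2.0000, Δt_y=1.1547
    x: enter (5,5) at t=0.5400 ← occupied
  → r_4 = 0.5400

ranges = [0.3002, 1.0046, 1.8014, 0.5400]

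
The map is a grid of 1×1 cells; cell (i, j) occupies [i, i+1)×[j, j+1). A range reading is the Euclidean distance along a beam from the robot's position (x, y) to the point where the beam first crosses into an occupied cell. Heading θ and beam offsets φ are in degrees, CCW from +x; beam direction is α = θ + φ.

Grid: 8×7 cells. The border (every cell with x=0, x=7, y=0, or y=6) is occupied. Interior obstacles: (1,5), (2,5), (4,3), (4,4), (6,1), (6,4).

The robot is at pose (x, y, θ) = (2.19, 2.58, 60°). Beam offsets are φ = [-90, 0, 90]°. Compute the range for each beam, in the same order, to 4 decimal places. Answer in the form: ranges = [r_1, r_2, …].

beam 1: φ=-90°, α=330°
  cosα=0.8660 sinα=-0.5000 | (2,2) | tMaxX 0.9353 tMaxY 1.1600 | tΔX 1.1547 tΔY 2.0000
    t=0.9353 [x] (3,2)
    t=1.1600 [y] (3,1)
    t=2.0900 [x] (4,1)
    t=3.1600 [y] (4,0) — stop
  → r_1 = 3.1600
beam 2: φ=0°, α=60°
  cosα=0.5000 sinα=0.8660 | (2,2) | tMaxX 1.6200 tMaxY 0.4850 | tΔX 2.0000 tΔY 1.1547
    t=0.4850 [y] (2,3)
    t=1.6200 [x] (3,3)
    t=1.6397 [y] (3,4)
    t=2.7944 [y] (3,5)
    t=3.6200 [x] (4,5)
    t=3.9491 [y] (4,6) — stop
  → r_2 = 3.9491
beam 3: φ=90°, α=150°
  cosα=-0.8660 sinα=0.5000 | (2,2) | tMaxX 0.2194 tMaxY 0.8400 | tΔX 1.1547 tΔY 2.0000
    t=0.2194 [x] (1,2)
    t=0.8400 [y] (1,3)
    t=1.3741 [x] (0,3) — stop
  → r_3 = 1.3741

ranges = [3.1600, 3.9491, 1.3741]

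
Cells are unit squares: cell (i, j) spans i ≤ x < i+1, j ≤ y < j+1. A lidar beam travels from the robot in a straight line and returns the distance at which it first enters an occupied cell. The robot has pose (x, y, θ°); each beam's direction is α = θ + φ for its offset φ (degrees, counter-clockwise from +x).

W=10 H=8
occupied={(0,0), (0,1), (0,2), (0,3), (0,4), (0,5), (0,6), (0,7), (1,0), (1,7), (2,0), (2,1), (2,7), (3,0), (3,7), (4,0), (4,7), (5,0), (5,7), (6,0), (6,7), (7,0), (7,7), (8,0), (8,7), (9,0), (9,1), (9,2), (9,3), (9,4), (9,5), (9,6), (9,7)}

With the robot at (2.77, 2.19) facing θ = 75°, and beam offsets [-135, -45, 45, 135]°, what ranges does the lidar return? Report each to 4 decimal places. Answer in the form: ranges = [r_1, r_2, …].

ranges = [0.2194, 7.1938, 3.5400, 0.3800]

beam 1: φ=-135°, α=300°
  direction (0.5000, -0.8660); cell (2,2); t to first gridline: x 0.4600, y 0.2194 (then +2.0000 / +1.1547)
    (2,1) via y @ 0.2194  # hit
  → r_1 = 0.2194
beam 2: φ=-45°, α=30°
  direction (0.8660, 0.5000); cell (2,2); t to first gridline: x 0.2656, y 1.6200 (then +1.1547 / +2.0000)
    (3,2) via x @ 0.2656
    (4,2) via x @ 1.4203
    (4,3) via y @ 1.6200
    (5,3) via x @ 2.5750
    (5,4) via y @ 3.6200
    (6,4) via x @ 3.7297
    (7,4) via x @ 4.8844
    (7,5) via y @ 5.6200
    (8,5) via x @ 6.0391
    (9,5) via x @ 7.1938  # hit
  → r_2 = 7.1938
beam 3: φ=45°, α=120°
  direction (-0.5000, 0.8660); cell (2,2); t to first gridline: x 1.5400, y 0.9353 (then +2.0000 / +1.1547)
    (2,3) via y @ 0.9353
    (1,3) via x @ 1.5400
    (1,4) via y @ 2.0900
    (1,5) via y @ 3.2447
    (0,5) via x @ 3.5400  # hit
  → r_3 = 3.5400
beam 4: φ=135°, α=210°
  direction (-0.8660, -0.5000); cell (2,2); t to first gridline: x 0.8891, y 0.3800 (then +1.1547 / +2.0000)
    (2,1) via y @ 0.3800  # hit
  → r_4 = 0.3800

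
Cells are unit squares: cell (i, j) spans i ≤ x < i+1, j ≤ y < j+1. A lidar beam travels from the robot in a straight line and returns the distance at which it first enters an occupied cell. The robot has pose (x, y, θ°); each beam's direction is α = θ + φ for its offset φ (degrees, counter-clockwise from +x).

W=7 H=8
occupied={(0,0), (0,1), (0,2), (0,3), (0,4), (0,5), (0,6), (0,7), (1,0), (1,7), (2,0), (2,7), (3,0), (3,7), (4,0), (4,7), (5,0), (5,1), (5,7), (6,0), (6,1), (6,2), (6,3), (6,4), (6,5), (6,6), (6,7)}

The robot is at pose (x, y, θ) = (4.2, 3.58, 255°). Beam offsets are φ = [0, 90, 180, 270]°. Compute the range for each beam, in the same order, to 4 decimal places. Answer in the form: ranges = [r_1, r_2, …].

beam 1: φ=0°, α=255°
  cosα=-0.2588 sinα=-0.9659 | (4,3) | tMaxX 0.7727 tMaxY 0.6005 | tΔX 3.8637 tΔY 1.0353
    t=0.6005 [y] (4,2)
    t=0.7727 [x] (3,2)
    t=1.6357 [y] (3,1)
    t=2.6710 [y] (3,0) — stop
  → r_1 = 2.6710
beam 2: φ=90°, α=345°
  cosα=0.9659 sinα=-0.2588 | (4,3) | tMaxX 0.8282 tMaxY 2.2409 | tΔX 1.0353 tΔY 3.8637
    t=0.8282 [x] (5,3)
    t=1.8635 [x] (6,3) — stop
  → r_2 = 1.8635
beam 3: φ=180°, α=75°
  cosα=0.2588 sinα=0.9659 | (4,3) | tMaxX 3.0910 tMaxY 0.4348 | tΔX 3.8637 tΔY 1.0353
    t=0.4348 [y] (4,4)
    t=1.4701 [y] (4,5)
    t=2.5054 [y] (4,6)
    t=3.0910 [x] (5,6)
    t=3.5406 [y] (5,7) — stop
  → r_3 = 3.5406
beam 4: φ=270°, α=165°
  cosα=-0.9659 sinα=0.2588 | (4,3) | tMaxX 0.2071 tMaxY 1.6228 | tΔX 1.0353 tΔY 3.8637
    t=0.2071 [x] (3,3)
    t=1.2423 [x] (2,3)
    t=1.6228 [y] (2,4)
    t=2.2776 [x] (1,4)
    t=3.3129 [x] (0,4) — stop
  → r_4 = 3.3129

ranges = [2.6710, 1.8635, 3.5406, 3.3129]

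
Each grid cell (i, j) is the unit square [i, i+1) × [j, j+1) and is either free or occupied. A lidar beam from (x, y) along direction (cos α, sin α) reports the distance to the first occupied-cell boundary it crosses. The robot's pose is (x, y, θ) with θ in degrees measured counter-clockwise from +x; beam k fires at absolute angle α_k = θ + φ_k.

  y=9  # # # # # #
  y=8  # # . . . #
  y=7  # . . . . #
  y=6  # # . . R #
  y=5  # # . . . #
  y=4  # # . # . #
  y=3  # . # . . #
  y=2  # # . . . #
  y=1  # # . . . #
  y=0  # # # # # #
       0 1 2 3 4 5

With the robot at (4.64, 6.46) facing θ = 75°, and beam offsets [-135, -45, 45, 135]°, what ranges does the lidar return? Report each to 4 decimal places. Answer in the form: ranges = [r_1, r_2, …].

beam 1: φ=-135°, α=300°
  d=(0.5000,-0.8660)  start (4,6)  tX=0.7200 tY=0.5312  stride 1/|dx|=2.0000 1/|dy|=1.1547
    cross y-line → (4,5), t=0.5312
    cross x-line → (5,5), t=0.7200 (wall)
  → r_1 = 0.7200
beam 2: φ=-45°, α=30°
  d=(0.8660,0.5000)  start (4,6)  tX=0.4157 tY=1.0800  stride 1/|dx|=1.1547 1/|dy|=2.0000
    cross x-line → (5,6), t=0.4157 (wall)
  → r_2 = 0.4157
beam 3: φ=45°, α=120°
  d=(-0.5000,0.8660)  start (4,6)  tX=1.2800 tY=0.6235  stride 1/|dx|=2.0000 1/|dy|=1.1547
    cross y-line → (4,7), t=0.6235
    cross x-line → (3,7), t=1.2800
    cross y-line → (3,8), t=1.7782
    cross y-line → (3,9), t=2.9329 (wall)
  → r_3 = 2.9329
beam 4: φ=135°, α=210°
  d=(-0.8660,-0.5000)  start (4,6)  tX=0.7390 tY=0.9200  stride 1/|dx|=1.1547 1/|dy|=2.0000
    cross x-line → (3,6), t=0.7390
    cross y-line → (3,5), t=0.9200
    cross x-line → (2,5), t=1.8937
    cross y-line → (2,4), t=2.9200
    cross x-line → (1,4), t=3.0484 (wall)
  → r_4 = 3.0484

ranges = [0.7200, 0.4157, 2.9329, 3.0484]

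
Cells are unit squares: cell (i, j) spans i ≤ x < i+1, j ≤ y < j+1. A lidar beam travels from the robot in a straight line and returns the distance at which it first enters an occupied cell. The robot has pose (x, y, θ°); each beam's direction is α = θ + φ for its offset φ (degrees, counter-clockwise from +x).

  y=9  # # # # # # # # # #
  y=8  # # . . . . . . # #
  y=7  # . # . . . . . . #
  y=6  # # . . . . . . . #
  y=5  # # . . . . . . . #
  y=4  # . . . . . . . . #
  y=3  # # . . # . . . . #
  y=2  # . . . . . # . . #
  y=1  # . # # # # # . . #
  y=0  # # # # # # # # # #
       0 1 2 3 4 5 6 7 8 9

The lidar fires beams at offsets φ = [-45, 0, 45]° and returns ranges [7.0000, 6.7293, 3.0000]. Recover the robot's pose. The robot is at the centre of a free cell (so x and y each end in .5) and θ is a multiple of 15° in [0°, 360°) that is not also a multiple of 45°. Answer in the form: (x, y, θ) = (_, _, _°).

(x, y, θ) = (8.5, 5.5, 195°)

The pose lattice has 51·16 = 816 candidates. Test each by forward raycasting.
  (5.5, 2.5, 150°): beam 1 = 6.7293 ≠ 7.0000 ✗
  (2.5, 8.5, 15°): beam 1 = 7.5056 ≠ 7.0000 ✗
  (5.5, 7.5, 255°): beam 1 = 4.0415 ≠ 7.0000 ✗
  (7.5, 3.5, 330°): beam 1 = 2.5882 ≠ 7.0000 ✗
  (2.5, 5.5, 120°): beam 1 = 1.5529 ≠ 7.0000 ✗
  …
  (8.5, 5.5, 195°): r_1=7.0000, r_2=6.7293, r_3=3.0000 — all match ✓
Only this pose fits every beam.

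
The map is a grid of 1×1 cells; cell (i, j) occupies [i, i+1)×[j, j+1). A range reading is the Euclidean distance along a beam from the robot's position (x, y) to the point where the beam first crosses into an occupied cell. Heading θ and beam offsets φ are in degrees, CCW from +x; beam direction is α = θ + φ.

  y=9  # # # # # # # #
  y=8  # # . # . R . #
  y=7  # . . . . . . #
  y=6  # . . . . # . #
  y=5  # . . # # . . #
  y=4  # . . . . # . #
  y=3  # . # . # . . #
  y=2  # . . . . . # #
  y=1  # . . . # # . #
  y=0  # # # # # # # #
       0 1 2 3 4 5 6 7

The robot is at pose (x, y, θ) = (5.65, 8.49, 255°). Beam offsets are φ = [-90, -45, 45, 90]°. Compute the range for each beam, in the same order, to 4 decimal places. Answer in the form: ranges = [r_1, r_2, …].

ranges = [1.7082, 5.3694, 2.7000, 1.3976]

beam 1: φ=-90°, α=165°
  dir = (cos 165°, sin 165°) = (-0.9659, 0.2588); from cell (5,8)
  next x-line at t=0.6729, next y-line at t=1.9705; Δt_x=1.0353, Δt_y=3.8637
    x: enter (4,8) at t=0.6729
    x: enter (3,8) at t=1.7082 ← occupied
  → r_1 = 1.7082
beam 2: φ=-45°, α=210°
  dir = (cos 210°, sin 210°) = (-0.8660, -0.5000); from cell (5,8)
  next x-line at t=0.7506, next y-line at t=0.9800; Δt_x=1.1547, Δt_y=2.0000
    x: enter (4,8) at t=0.7506
    y: enter (4,7) at t=0.9800
    x: enter (3,7) at t=1.9053
    y: enter (3,6) at t=2.9800
    x: enter (2,6) at t=3.0600
    x: enter (1,6) at t=4.2147
    y: enter (1,5) at t=4.9800
    x: enter (0,5) at t=5.3694 ← occupied
  → r_2 = 5.3694
beam 3: φ=45°, α=300°
  dir = (cos 300°, sin 300°) = (0.5000, -0.8660); from cell (5,8)
  next x-line at t=0.7000, next y-line at t=0.5658; Δt_x=2.0000, Δt_y=1.1547
    y: enter (5,7) at t=0.5658
    x: enter (6,7) at t=0.7000
    y: enter (6,6) at t=1.7205
    x: enter (7,6) at t=2.7000 ← occupied
  → r_3 = 2.7000
beam 4: φ=90°, α=345°
  dir = (cos 345°, sin 345°) = (0.9659, -0.2588); from cell (5,8)
  next x-line at t=0.3623, next y-line at t=1.8932; Δt_x=1.0353, Δt_y=3.8637
    x: enter (6,8) at t=0.3623
    x: enter (7,8) at t=1.3976 ← occupied
  → r_4 = 1.3976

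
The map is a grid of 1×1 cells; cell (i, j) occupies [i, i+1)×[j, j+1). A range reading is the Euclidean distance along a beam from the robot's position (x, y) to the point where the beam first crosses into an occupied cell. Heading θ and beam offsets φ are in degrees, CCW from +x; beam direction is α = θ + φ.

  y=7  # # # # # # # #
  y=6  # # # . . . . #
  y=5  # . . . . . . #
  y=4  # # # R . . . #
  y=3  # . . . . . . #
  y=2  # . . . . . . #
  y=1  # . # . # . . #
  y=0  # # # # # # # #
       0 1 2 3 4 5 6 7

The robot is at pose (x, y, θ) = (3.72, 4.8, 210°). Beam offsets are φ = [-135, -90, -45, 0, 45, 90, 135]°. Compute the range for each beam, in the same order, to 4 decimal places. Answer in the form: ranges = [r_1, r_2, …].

beam 1: φ=-135°, α=75°
  direction (0.2588, 0.9659); cell (3,4); t to first gridline: x 1.0818, y 0.2071 (then +3.8637 / +1.0353)
    (3,5) via y @ 0.2071
    (4,5) via x @ 1.0818
    (4,6) via y @ 1.2423
    (4,7) via y @ 2.2776  # hit
  → r_1 = 2.2776
beam 2: φ=-90°, α=120°
  direction (-0.5000, 0.8660); cell (3,4); t to first gridline: x 1.4400, y 0.2309 (then +2.0000 / +1.1547)
    (3,5) via y @ 0.2309
    (3,6) via y @ 1.3856
    (2,6) via x @ 1.4400  # hit
  → r_2 = 1.4400
beam 3: φ=-45°, α=165°
  direction (-0.9659, 0.2588); cell (3,4); t to first gridline: x 0.7454, y 0.7727 (then +1.0353 / +3.8637)
    (2,4) via x @ 0.7454  # hit
  → r_3 = 0.7454
beam 4: φ=0°, α=210°
  direction (-0.8660, -0.5000); cell (3,4); t to first gridline: x 0.8314, y 1.6000 (then +1.1547 / +2.0000)
    (2,4) via x @ 0.8314  # hit
  → r_4 = 0.8314
beam 5: φ=45°, α=255°
  direction (-0.2588, -0.9659); cell (3,4); t to first gridline: x 2.7819, y 0.8282 (then +3.8637 / +1.0353)
    (3,3) via y @ 0.8282
    (3,2) via y @ 1.8635
    (2,2) via x @ 2.7819
    (2,1) via y @ 2.8988  # hit
  → r_5 = 2.8988
beam 6: φ=90°, α=300°
  direction (0.5000, -0.8660); cell (3,4); t to first gridline: x 0.5600, y 0.9238 (then +2.0000 / +1.1547)
    (4,4) via x @ 0.5600
    (4,3) via y @ 0.9238
    (4,2) via y @ 2.0785
    (5,2) via x @ 2.5600
    (5,1) via y @ 3.2332
    (5,0) via y @ 4.3879  # hit
  → r_6 = 4.3879
beam 7: φ=135°, α=345°
  direction (0.9659, -0.2588); cell (3,4); t to first gridline: x 0.2899, y 3.0910 (then +1.0353 / +3.8637)
    (4,4) via x @ 0.2899
    (5,4) via x @ 1.3252
    (6,4) via x @ 2.3604
    (6,3) via y @ 3.0910
    (7,3) via x @ 3.3957  # hit
  → r_7 = 3.3957

ranges = [2.2776, 1.4400, 0.7454, 0.8314, 2.8988, 4.3879, 3.3957]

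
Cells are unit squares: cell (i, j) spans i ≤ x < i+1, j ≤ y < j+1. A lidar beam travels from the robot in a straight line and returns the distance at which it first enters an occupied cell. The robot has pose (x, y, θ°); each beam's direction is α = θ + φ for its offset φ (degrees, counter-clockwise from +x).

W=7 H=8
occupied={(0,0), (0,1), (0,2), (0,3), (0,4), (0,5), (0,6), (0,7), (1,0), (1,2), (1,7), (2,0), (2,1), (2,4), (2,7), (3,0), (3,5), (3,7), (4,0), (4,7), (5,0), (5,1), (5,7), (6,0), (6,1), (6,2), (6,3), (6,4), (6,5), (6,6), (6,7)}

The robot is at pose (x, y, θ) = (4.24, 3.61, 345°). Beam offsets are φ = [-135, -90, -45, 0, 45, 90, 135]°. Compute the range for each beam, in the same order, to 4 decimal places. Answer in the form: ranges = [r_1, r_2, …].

ranges = [2.5865, 2.7021, 1.8591, 1.8221, 2.0323, 3.5096, 1.6050]

beam 1: φ=-135°, α=210°
  dir = (cos 210°, sin 210°) = (-0.8660, -0.5000); from cell (4,3)
  next x-line at t=0.2771, next y-line at t=1.2200; Δt_x=1.1547, Δt_y=2.0000
    x: enter (3,3) at t=0.2771
    y: enter (3,2) at t=1.2200
    x: enter (2,2) at t=1.4318
    x: enter (1,2) at t=2.5865 ← occupied
  → r_1 = 2.5865
beam 2: φ=-90°, α=255°
  dir = (cos 255°, sin 255°) = (-0.2588, -0.9659); from cell (4,3)
  next x-line at t=0.9273, next y-line at t=0.6315; Δt_x=3.8637, Δt_y=1.0353
    y: enter (4,2) at t=0.6315
    x: enter (3,2) at t=0.9273
    y: enter (3,1) at t=1.6668
    y: enter (3,0) at t=2.7021 ← occupied
  → r_2 = 2.7021
beam 3: φ=-45°, α=300°
  dir = (cos 300°, sin 300°) = (0.5000, -0.8660); from cell (4,3)
  next x-line at t=1.5200, next y-line at t=0.7044; Δt_x=2.0000, Δt_y=1.1547
    y: enter (4,2) at t=0.7044
    x: enter (5,2) at t=1.5200
    y: enter (5,1) at t=1.8591 ← occupied
  → r_3 = 1.8591
beam 4: φ=0°, α=345°
  dir = (cos 345°, sin 345°) = (0.9659, -0.2588); from cell (4,3)
  next x-line at t=0.7868, next y-line at t=2.3569; Δt_x=1.0353, Δt_y=3.8637
    x: enter (5,3) at t=0.7868
    x: enter (6,3) at t=1.8221 ← occupied
  → r_4 = 1.8221
beam 5: φ=45°, α=30°
  dir = (cos 30°, sin 30°) = (0.8660, 0.5000); from cell (4,3)
  next x-line at t=0.8776, next y-line at t=0.7800; Δt_x=1.1547, Δt_y=2.0000
    y: enter (4,4) at t=0.7800
    x: enter (5,4) at t=0.8776
    x: enter (6,4) at t=2.0323 ← occupied
  → r_5 = 2.0323
beam 6: φ=90°, α=75°
  dir = (cos 75°, sin 75°) = (0.2588, 0.9659); from cell (4,3)
  next x-line at t=2.9364, next y-line at t=0.4038; Δt_x=3.8637, Δt_y=1.0353
    y: enter (4,4) at t=0.4038
    y: enter (4,5) at t=1.4390
    y: enter (4,6) at t=2.4743
    x: enter (5,6) at t=2.9364
    y: enter (5,7) at t=3.5096 ← occupied
  → r_6 = 3.5096
beam 7: φ=135°, α=120°
  dir = (cos 120°, sin 120°) = (-0.5000, 0.8660); from cell (4,3)
  next x-line at t=0.4800, next y-line at t=0.4503; Δt_x=2.0000, Δt_y=1.1547
    y: enter (4,4) at t=0.4503
    x: enter (3,4) at t=0.4800
    y: enter (3,5) at t=1.6050 ← occupied
  → r_7 = 1.6050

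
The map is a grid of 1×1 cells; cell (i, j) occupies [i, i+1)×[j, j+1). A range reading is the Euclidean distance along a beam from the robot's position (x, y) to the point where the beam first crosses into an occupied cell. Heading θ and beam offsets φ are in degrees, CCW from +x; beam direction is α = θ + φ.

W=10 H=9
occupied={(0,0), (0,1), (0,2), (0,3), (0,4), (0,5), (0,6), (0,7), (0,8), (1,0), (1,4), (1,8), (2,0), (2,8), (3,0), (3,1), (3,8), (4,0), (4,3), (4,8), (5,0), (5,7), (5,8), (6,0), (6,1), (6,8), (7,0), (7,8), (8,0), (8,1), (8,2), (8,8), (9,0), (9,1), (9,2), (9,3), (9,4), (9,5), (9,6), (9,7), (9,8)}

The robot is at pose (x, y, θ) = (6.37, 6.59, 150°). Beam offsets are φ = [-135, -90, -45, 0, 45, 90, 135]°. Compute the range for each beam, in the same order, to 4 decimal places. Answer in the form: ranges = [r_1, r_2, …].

ranges = [2.7228, 1.6281, 1.4296, 0.8200, 5.5594, 2.9907, 5.7872]

beam 1: φ=-135°, α=15°
  cosα=0.9659 sinα=0.2588 | (6,6) | tMaxX 0.6522 tMaxY 1.5841 | tΔX 1.0353 tΔY 3.8637
    t=0.6522 [x] (7,6)
    t=1.5841 [y] (7,7)
    t=1.6875 [x] (8,7)
    t=2.7228 [x] (9,7) — stop
  → r_1 = 2.7228
beam 2: φ=-90°, α=60°
  cosα=0.5000 sinα=0.8660 | (6,6) | tMaxX 1.2600 tMaxY 0.4734 | tΔX 2.0000 tΔY 1.1547
    t=0.4734 [y] (6,7)
    t=1.2600 [x] (7,7)
    t=1.6281 [y] (7,8) — stop
  → r_2 = 1.6281
beam 3: φ=-45°, α=105°
  cosα=-0.2588 sinα=0.9659 | (6,6) | tMaxX 1.4296 tMaxY 0.4245 | tΔX 3.8637 tΔY 1.0353
    t=0.4245 [y] (6,7)
    t=1.4296 [x] (5,7) — stop
  → r_3 = 1.4296
beam 4: φ=0°, α=150°
  cosα=-0.8660 sinα=0.5000 | (6,6) | tMaxX 0.4272 tMaxY 0.8200 | tΔX 1.1547 tΔY 2.0000
    t=0.4272 [x] (5,6)
    t=0.8200 [y] (5,7) — stop
  → r_4 = 0.8200
beam 5: φ=45°, α=195°
  cosα=-0.9659 sinα=-0.2588 | (6,6) | tMaxX 0.3831 tMaxY 2.2796 | tΔX 1.0353 tΔY 3.8637
    t=0.3831 [x] (5,6)
    t=1.4183 [x] (4,6)
    t=2.2796 [y] (4,5)
    t=2.4536 [x] (3,5)
    t=3.4889 [x] (2,5)
    t=4.5242 [x] (1,5)
    t=5.5594 [x] (0,5) — stop
  → r_5 = 5.5594
beam 6: φ=90°, α=240°
  cosα=-0.5000 sinα=-0.8660 | (6,6) | tMaxX 0.7400 tMaxY 0.6813 | tΔX 2.0000 tΔY 1.1547
    t=0.6813 [y] (6,5)
    t=0.7400 [x] (5,5)
    t=1.8360 [y] (5,4)
    t=2.7400 [x] (4,4)
    t=2.9907 [y] (4,3) — stop
  → r_6 = 2.9907
beam 7: φ=135°, α=285°
  cosα=0.2588 sinα=-0.9659 | (6,6) | tMaxX 2.4341 tMaxY 0.6108 | tΔX 3.8637 tΔY 1.0353
    t=0.6108 [y] (6,5)
    t=1.6461 [y] (6,4)
    t=2.4341 [x] (7,4)
    t=2.6814 [y] (7,3)
    t=3.7166 [y] (7,2)
    t=4.7519 [y] (7,1)
    t=5.7872 [y] (7,0) — stop
  → r_7 = 5.7872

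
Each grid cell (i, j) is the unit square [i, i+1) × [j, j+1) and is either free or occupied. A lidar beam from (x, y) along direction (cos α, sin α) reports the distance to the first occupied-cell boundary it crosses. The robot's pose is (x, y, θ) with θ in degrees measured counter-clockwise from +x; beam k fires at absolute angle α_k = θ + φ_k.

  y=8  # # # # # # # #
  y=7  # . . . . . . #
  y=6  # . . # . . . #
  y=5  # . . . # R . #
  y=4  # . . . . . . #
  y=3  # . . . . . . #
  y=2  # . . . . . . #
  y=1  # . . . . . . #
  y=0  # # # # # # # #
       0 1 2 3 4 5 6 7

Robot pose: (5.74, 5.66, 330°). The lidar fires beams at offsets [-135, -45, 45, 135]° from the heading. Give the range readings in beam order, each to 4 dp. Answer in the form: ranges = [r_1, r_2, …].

ranges = [0.7661, 4.8244, 1.3044, 2.4225]

beam 1: φ=-135°, α=195°
  cosα=-0.9659 sinα=-0.2588 | (5,5) | tMaxX 0.7661 tMaxY 2.5500 | tΔX 1.0353 tΔY 3.8637
    t=0.7661 [x] (4,5) — stop
  → r_1 = 0.7661
beam 2: φ=-45°, α=285°
  cosα=0.2588 sinα=-0.9659 | (5,5) | tMaxX 1.0046 tMaxY 0.6833 | tΔX 3.8637 tΔY 1.0353
    t=0.6833 [y] (5,4)
    t=1.0046 [x] (6,4)
    t=1.7186 [y] (6,3)
    t=2.7538 [y] (6,2)
    t=3.7891 [y] (6,1)
    t=4.8244 [y] (6,0) — stop
  → r_2 = 4.8244
beam 3: φ=45°, α=15°
  cosα=0.9659 sinα=0.2588 | (5,5) | tMaxX 0.2692 tMaxY 1.3137 | tΔX 1.0353 tΔY 3.8637
    t=0.2692 [x] (6,5)
    t=1.3044 [x] (7,5) — stop
  → r_3 = 1.3044
beam 4: φ=135°, α=105°
  cosα=-0.2588 sinα=0.9659 | (5,5) | tMaxX 2.8591 tMaxY 0.3520 | tΔX 3.8637 tΔY 1.0353
    t=0.3520 [y] (5,6)
    t=1.3873 [y] (5,7)
    t=2.4225 [y] (5,8) — stop
  → r_4 = 2.4225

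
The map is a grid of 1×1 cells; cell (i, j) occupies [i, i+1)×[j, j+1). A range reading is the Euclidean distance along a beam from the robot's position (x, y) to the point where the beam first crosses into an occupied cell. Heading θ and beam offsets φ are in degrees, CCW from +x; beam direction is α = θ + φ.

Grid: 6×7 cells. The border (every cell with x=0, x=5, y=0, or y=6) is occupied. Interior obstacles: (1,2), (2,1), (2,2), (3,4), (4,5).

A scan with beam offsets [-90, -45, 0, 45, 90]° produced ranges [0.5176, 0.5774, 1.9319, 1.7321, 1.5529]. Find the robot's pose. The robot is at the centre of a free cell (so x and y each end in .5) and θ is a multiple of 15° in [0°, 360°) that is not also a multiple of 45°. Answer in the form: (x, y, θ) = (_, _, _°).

(x, y, θ) = (4.5, 2.5, 75°)

Candidates: 15 free-cell centres × 16 headings = 240 poses. Raycast each; keep the one whose scan matches to 4 dp.
  (3.5, 2.5, 15°): beam 1 = 1.5529 ≠ 0.5176 ✗
  (3.5, 2.5, 330°): beam 1 = 1.0000 ≠ 0.5176 ✗
  (2.5, 4.5, 120°): beam 1 = 0.5774 ≠ 0.5176 ✗
  …
  (4.5, 2.5, 75°): r_1=0.5176, r_2=0.5774, r_3=1.9319, r_4=1.7321, r_5=1.5529 — all match ✓
Unique over the lattice → pose = (4.5, 2.5, 75°).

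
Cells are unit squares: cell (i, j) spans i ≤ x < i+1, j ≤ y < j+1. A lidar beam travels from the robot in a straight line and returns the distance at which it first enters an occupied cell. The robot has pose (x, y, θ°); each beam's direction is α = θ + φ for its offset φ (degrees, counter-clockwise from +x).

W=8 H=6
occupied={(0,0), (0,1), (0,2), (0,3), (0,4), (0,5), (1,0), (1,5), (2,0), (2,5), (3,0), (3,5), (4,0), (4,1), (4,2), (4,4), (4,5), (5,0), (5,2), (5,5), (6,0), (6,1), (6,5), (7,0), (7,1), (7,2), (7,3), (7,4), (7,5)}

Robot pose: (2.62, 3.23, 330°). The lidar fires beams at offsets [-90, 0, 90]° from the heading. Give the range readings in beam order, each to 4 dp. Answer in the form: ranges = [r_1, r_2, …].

beam 1: φ=-90°, α=240°
  direction (-0.5000, -0.8660); cell (2,3); t to first gridline: x 1.2400, y 0.2656 (then +2.0000 / +1.1547)
    (2,2) via y @ 0.2656
    (1,2) via x @ 1.2400
    (1,1) via y @ 1.4203
    (1,0) via y @ 2.5750  # hit
  → r_1 = 2.5750
beam 2: φ=0°, α=330°
  direction (0.8660, -0.5000); cell (2,3); t to first gridline: x 0.4388, y 0.4600 (then +1.1547 / +2.0000)
    (3,3) via x @ 0.4388
    (3,2) via y @ 0.4600
    (4,2) via x @ 1.5935  # hit
  → r_2 = 1.5935
beam 3: φ=90°, α=60°
  direction (0.5000, 0.8660); cell (2,3); t to first gridline: x 0.7600, y 0.8891 (then +2.0000 / +1.1547)
    (3,3) via x @ 0.7600
    (3,4) via y @ 0.8891
    (3,5) via y @ 2.0438  # hit
  → r_3 = 2.0438

ranges = [2.5750, 1.5935, 2.0438]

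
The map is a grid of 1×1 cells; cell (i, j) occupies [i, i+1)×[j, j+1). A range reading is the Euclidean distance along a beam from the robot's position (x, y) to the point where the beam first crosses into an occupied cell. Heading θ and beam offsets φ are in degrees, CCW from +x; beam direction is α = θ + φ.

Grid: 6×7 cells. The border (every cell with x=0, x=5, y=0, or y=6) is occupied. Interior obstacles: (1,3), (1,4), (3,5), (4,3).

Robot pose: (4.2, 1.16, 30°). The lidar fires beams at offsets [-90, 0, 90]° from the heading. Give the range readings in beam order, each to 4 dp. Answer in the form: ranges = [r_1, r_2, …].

beam 1: φ=-90°, α=300°
  dir = (cos 300°, sin 300°) = (0.5000, -0.8660); from cell (4,1)
  next x-line at t=1.6000, next y-line at t=0.1848; Δt_x=2.0000, Δt_y=1.1547
    y: enter (4,0) at t=0.1848 ← occupied
  → r_1 = 0.1848
beam 2: φ=0°, α=30°
  dir = (cos 30°, sin 30°) = (0.8660, 0.5000); from cell (4,1)
  next x-line at t=0.9238, next y-line at t=1.6800; Δt_x=1.1547, Δt_y=2.0000
    x: enter (5,1) at t=0.9238 ← occupied
  → r_2 = 0.9238
beam 3: φ=90°, α=120°
  dir = (cos 120°, sin 120°) = (-0.5000, 0.8660); from cell (4,1)
  next x-line at t=0.4000, next y-line at t=0.9699; Δt_x=2.0000, Δt_y=1.1547
    x: enter (3,1) at t=0.4000
    y: enter (3,2) at t=0.9699
    y: enter (3,3) at t=2.1246
    x: enter (2,3) at t=2.4000
    y: enter (2,4) at t=3.2793
    x: enter (1,4) at t=4.4000 ← occupied
  → r_3 = 4.4000

ranges = [0.1848, 0.9238, 4.4000]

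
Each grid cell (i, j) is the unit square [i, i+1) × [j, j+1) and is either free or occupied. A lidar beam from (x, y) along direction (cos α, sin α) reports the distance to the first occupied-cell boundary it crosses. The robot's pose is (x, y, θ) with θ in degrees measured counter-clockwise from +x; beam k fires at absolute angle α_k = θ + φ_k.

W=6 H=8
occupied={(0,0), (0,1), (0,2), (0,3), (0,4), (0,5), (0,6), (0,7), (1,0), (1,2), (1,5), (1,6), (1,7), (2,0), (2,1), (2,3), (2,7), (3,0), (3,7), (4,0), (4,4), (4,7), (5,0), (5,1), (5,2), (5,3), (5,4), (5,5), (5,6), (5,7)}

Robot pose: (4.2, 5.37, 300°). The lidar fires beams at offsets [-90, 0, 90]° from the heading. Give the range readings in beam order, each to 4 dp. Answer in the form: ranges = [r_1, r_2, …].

ranges = [3.6950, 0.4272, 0.9238]

beam 1: φ=-90°, α=210°
  dir = (cos 210°, sin 210°) = (-0.8660, -0.5000); from cell (4,5)
  next x-line at t=0.2309, next y-line at t=0.7400; Δt_x=1.1547, Δt_y=2.0000
    x: enter (3,5) at t=0.2309
    y: enter (3,4) at t=0.7400
    x: enter (2,4) at t=1.3856
    x: enter (1,4) at t=2.5403
    y: enter (1,3) at t=2.7400
    x: enter (0,3) at t=3.6950 ← occupied
  → r_1 = 3.6950
beam 2: φ=0°, α=300°
  dir = (cos 300°, sin 300°) = (0.5000, -0.8660); from cell (4,5)
  next x-line at t=1.6000, next y-line at t=0.4272; Δt_x=2.0000, Δt_y=1.1547
    y: enter (4,4) at t=0.4272 ← occupied
  → r_2 = 0.4272
beam 3: φ=90°, α=30°
  dir = (cos 30°, sin 30°) = (0.8660, 0.5000); from cell (4,5)
  next x-line at t=0.9238, next y-line at t=1.2600; Δt_x=1.1547, Δt_y=2.0000
    x: enter (5,5) at t=0.9238 ← occupied
  → r_3 = 0.9238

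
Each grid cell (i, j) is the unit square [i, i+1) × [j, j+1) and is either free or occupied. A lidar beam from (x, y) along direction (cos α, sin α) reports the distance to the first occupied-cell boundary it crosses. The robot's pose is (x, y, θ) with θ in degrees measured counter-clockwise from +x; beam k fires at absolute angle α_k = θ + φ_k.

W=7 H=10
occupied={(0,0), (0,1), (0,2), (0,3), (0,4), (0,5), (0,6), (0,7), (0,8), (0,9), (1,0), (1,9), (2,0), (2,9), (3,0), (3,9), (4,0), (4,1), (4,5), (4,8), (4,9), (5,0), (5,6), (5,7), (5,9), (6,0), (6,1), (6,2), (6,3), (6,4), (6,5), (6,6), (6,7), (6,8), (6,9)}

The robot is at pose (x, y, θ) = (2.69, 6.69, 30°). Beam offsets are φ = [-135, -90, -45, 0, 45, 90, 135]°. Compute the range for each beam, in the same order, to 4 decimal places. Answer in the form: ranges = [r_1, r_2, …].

ranges = [5.8907, 6.5702, 2.3915, 2.6200, 2.3915, 2.6674, 1.7496]

beam 1: φ=-135°, α=255°
  cosα=-0.2588 sinα=-0.9659 | (2,6) | tMaxX 2.6660 tMaxY 0.7143 | tΔX 3.8637 tΔY 1.0353
    t=0.7143 [y] (2,5)
    t=1.7496 [y] (2,4)
    t=2.6660 [x] (1,4)
    t=2.7849 [y] (1,3)
    t=3.8202 [y] (1,2)
    t=4.8554 [y] (1,1)
    t=5.8907 [y] (1,0) — stop
  → r_1 = 5.8907
beam 2: φ=-90°, α=300°
  cosα=0.5000 sinα=-0.8660 | (2,6) | tMaxX 0.6200 tMaxY 0.7967 | tΔX 2.0000 tΔY 1.1547
    t=0.6200 [x] (3,6)
    t=0.7967 [y] (3,5)
    t=1.9514 [y] (3,4)
    t=2.6200 [x] (4,4)
    t=3.1061 [y] (4,3)
    t=4.2608 [y] (4,2)
    t=4.6200 [x] (5,2)
    t=5.4155 [y] (5,1)
    t=6.5702 [y] (5,0) — stop
  → r_2 = 6.5702
beam 3: φ=-45°, α=345°
  cosα=0.9659 sinα=-0.2588 | (2,6) | tMaxX 0.3209 tMaxY 2.6660 | tΔX 1.0353 tΔY 3.8637
    t=0.3209 [x] (3,6)
    t=1.3562 [x] (4,6)
    t=2.3915 [x] (5,6) — stop
  → r_3 = 2.3915
beam 4: φ=0°, α=30°
  cosα=0.8660 sinα=0.5000 | (2,6) | tMaxX 0.3580 tMaxY 0.6200 | tΔX 1.1547 tΔY 2.0000
    t=0.3580 [x] (3,6)
    t=0.6200 [y] (3,7)
    t=1.5127 [x] (4,7)
    t=2.6200 [y] (4,8) — stop
  → r_4 = 2.6200
beam 5: φ=45°, α=75°
  cosα=0.2588 sinα=0.9659 | (2,6) | tMaxX 1.1977 tMaxY 0.3209 | tΔX 3.8637 tΔY 1.0353
    t=0.3209 [y] (2,7)
    t=1.1977 [x] (3,7)
    t=1.3562 [y] (3,8)
    t=2.3915 [y] (3,9) — stop
  → r_5 = 2.3915
beam 6: φ=90°, α=120°
  cosα=-0.5000 sinα=0.8660 | (2,6) | tMaxX 1.3800 tMaxY 0.3580 | tΔX 2.0000 tΔY 1.1547
    t=0.3580 [y] (2,7)
    t=1.3800 [x] (1,7)
    t=1.5127 [y] (1,8)
    t=2.6674 [y] (1,9) — stop
  → r_6 = 2.6674
beam 7: φ=135°, α=165°
  cosα=-0.9659 sinα=0.2588 | (2,6) | tMaxX 0.7143 tMaxY 1.1977 | tΔX 1.0353 tΔY 3.8637
    t=0.7143 [x] (1,6)
    t=1.1977 [y] (1,7)
    t=1.7496 [x] (0,7) — stop
  → r_7 = 1.7496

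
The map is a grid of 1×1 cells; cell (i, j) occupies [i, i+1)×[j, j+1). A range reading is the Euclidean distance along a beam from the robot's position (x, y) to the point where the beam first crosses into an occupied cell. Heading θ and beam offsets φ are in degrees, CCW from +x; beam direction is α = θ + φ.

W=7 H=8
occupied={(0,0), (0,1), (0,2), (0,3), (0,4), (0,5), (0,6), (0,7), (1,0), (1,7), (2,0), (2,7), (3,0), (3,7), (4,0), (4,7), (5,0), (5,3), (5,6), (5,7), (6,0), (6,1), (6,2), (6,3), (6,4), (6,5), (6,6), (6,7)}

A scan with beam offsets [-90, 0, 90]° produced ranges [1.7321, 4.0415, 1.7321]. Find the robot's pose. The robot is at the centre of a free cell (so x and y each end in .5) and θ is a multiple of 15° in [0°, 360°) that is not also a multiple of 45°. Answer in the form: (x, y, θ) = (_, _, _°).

(x, y, θ) = (4.5, 5.5, 210°)

The pose lattice has 28·16 = 448 candidates. Test each by forward raycasting.
  (2.5, 3.5, 240°): beam 2 = 2.8868 ≠ 4.0415 ✗
  (1.5, 5.5, 345°): beam 1 = 1.9319 ≠ 1.7321 ✗
  (3.5, 6.5, 30°): beam 1 = 3.0000 ≠ 1.7321 ✗
  (1.5, 4.5, 120°): beam 1 = 4.0415 ≠ 1.7321 ✗
  (2.5, 5.5, 255°): beam 1 = 1.5529 ≠ 1.7321 ✗
  …
  (4.5, 5.5, 210°): r_1=1.7321, r_2=4.0415, r_3=1.7321 — all match ✓
No second candidate reproduces the full scan.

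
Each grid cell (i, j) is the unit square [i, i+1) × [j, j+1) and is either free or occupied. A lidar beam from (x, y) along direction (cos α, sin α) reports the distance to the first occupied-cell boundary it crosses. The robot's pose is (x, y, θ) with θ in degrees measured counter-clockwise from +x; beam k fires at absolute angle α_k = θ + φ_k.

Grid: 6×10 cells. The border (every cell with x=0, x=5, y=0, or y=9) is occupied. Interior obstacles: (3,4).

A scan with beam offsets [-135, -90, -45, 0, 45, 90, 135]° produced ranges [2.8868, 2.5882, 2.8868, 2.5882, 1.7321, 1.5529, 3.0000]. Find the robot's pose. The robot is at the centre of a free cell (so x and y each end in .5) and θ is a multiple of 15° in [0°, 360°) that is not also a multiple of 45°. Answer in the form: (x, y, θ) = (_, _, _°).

(x, y, θ) = (2.5, 6.5, 105°)

Candidates: 31 free-cell centres × 16 headings = 496 poses. Raycast each; keep the one whose scan matches to 4 dp.
  (2.5, 7.5, 300°): beam 1 = 1.5529 ≠ 2.8868 ✗
  (4.5, 1.5, 210°): beam 1 = 1.9319 ≠ 2.8868 ✗
  (3.5, 8.5, 255°): beam 1 = 0.5774 ≠ 2.8868 ✗
  (3.5, 8.5, 195°): beam 1 = 0.5774 ≠ 2.8868 ✗
  …
  (2.5, 6.5, 105°): r_1=2.8868, r_2=2.5882, r_3=2.8868, r_4=2.5882, r_5=1.7321, r_6=1.5529, r_7=3.0000 — all match ✓
Only this pose fits every beam.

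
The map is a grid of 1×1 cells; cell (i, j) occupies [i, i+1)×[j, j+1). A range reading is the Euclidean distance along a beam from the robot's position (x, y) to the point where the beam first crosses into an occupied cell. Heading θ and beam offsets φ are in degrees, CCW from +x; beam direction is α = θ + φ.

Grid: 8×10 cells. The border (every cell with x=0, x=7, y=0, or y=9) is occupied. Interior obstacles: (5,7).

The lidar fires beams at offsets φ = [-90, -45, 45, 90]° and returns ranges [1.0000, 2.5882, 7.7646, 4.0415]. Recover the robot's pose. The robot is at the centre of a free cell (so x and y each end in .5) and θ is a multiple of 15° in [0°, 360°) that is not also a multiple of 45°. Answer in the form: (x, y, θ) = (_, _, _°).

(x, y, θ) = (4.5, 1.5, 60°)

Enumerate (i+0.5, j+0.5, θ) over the 47 free cells and 16 admissible headings. For each, cast all 4 beams and compare to the given ranges.
  (3.5, 1.5, 345°): beam 1 = 0.5176 ≠ 1.0000 ✗
  (5.5, 6.5, 30°): beam 1 = 3.0000 ≠ 1.0000 ✗
  (3.5, 8.5, 120°): beam 2 = 0.5176 ≠ 2.5882 ✗
  (6.5, 3.5, 30°): beam 2 = 0.5176 ≠ 2.5882 ✗
  …
  (4.5, 1.5, 60°): r_1=1.0000, r_2=2.5882, r_3=7.7646, r_4=4.0415 — all match ✓
Only this pose fits every beam.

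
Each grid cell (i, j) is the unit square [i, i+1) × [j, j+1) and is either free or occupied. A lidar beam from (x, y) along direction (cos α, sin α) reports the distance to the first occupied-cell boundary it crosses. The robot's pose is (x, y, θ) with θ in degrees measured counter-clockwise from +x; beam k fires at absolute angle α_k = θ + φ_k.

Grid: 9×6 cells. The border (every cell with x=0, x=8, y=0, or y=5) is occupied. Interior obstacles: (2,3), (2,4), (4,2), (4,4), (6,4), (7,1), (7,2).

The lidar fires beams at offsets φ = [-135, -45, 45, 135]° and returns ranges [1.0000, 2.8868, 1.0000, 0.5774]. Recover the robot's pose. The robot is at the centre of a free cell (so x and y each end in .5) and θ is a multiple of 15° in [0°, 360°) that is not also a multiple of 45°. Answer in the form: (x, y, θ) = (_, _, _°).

The pose lattice has 21·16 = 336 candidates. Test each by forward raycasting.
  (2.5, 2.5, 330°): beam 1 = 1.5529 ≠ 1.0000 ✗
  (1.5, 2.5, 15°): beam 2 = 3.0000 ≠ 2.8868 ✗
  (4.5, 1.5, 60°): beam 1 = 0.5176 ≠ 1.0000 ✗
  …
  (5.5, 1.5, 105°): r_1=1.0000, r_2=2.8868, r_3=1.0000, r_4=0.5774 — all match ✓
Only this pose fits every beam.

(x, y, θ) = (5.5, 1.5, 105°)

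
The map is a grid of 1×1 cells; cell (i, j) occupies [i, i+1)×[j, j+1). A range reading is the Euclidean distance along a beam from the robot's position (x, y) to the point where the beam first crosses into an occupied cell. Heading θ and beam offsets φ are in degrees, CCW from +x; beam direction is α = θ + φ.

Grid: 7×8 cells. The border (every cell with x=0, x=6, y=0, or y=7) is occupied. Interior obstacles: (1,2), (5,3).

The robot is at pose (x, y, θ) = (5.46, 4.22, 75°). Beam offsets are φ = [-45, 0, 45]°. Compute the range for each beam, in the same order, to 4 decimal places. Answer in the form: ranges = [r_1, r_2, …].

ranges = [0.6235, 2.0864, 3.2101]

beam 1: φ=-45°, α=30°
  dir = (cos 30°, sin 30°) = (0.8660, 0.5000); from cell (5,4)
  next x-line at t=0.6235, next y-line at t=1.5600; Δt_x=1.1547, Δt_y=2.0000
    x: enter (6,4) at t=0.6235 ← occupied
  → r_1 = 0.6235
beam 2: φ=0°, α=75°
  dir = (cos 75°, sin 75°) = (0.2588, 0.9659); from cell (5,4)
  next x-line at t=2.0864, next y-line at t=0.8075; Δt_x=3.8637, Δt_y=1.0353
    y: enter (5,5) at t=0.8075
    y: enter (5,6) at t=1.8428
    x: enter (6,6) at t=2.0864 ← occupied
  → r_2 = 2.0864
beam 3: φ=45°, α=120°
  dir = (cos 120°, sin 120°) = (-0.5000, 0.8660); from cell (5,4)
  next x-line at t=0.9200, next y-line at t=0.9007; Δt_x=2.0000, Δt_y=1.1547
    y: enter (5,5) at t=0.9007
    x: enter (4,5) at t=0.9200
    y: enter (4,6) at t=2.0554
    x: enter (3,6) at t=2.9200
    y: enter (3,7) at t=3.2101 ← occupied
  → r_3 = 3.2101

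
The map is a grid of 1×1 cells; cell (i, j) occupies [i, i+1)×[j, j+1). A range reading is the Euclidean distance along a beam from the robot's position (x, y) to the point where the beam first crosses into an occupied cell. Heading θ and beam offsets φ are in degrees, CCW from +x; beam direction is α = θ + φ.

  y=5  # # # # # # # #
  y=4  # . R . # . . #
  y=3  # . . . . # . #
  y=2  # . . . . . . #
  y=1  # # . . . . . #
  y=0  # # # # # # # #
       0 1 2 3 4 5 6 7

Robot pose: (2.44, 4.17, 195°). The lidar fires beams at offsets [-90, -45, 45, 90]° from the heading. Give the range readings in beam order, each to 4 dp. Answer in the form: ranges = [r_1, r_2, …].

ranges = [0.8593, 1.6600, 2.5057, 3.2818]

beam 1: φ=-90°, α=105°
  d=(-0.2588,0.9659)  start (2,4)  tX=1.7000 tY=0.8593  stride 1/|dx|=3.8637 1/|dy|=1.0353
    cross y-line → (2,5), t=0.8593 (wall)
  → r_1 = 0.8593
beam 2: φ=-45°, α=150°
  d=(-0.8660,0.5000)  start (2,4)  tX=0.5081 tY=1.6600  stride 1/|dx|=1.1547 1/|dy|=2.0000
    cross x-line → (1,4), t=0.5081
    cross y-line → (1,5), t=1.6600 (wall)
  → r_2 = 1.6600
beam 3: φ=45°, α=240°
  d=(-0.5000,-0.8660)  start (2,4)  tX=0.8800 tY=0.1963  stride 1/|dx|=2.0000 1/|dy|=1.1547
    cross y-line → (2,3), t=0.1963
    cross x-line → (1,3), t=0.8800
    cross y-line → (1,2), t=1.3510
    cross y-line → (1,1), t=2.5057 (wall)
  → r_3 = 2.5057
beam 4: φ=90°, α=285°
  d=(0.2588,-0.9659)  start (2,4)  tX=2.1637 tY=0.1760  stride 1/|dx|=3.8637 1/|dy|=1.0353
    cross y-line → (2,3), t=0.1760
    cross y-line → (2,2), t=1.2113
    cross x-line → (3,2), t=2.1637
    cross y-line → (3,1), t=2.2465
    cross y-line → (3,0), t=3.2818 (wall)
  → r_4 = 3.2818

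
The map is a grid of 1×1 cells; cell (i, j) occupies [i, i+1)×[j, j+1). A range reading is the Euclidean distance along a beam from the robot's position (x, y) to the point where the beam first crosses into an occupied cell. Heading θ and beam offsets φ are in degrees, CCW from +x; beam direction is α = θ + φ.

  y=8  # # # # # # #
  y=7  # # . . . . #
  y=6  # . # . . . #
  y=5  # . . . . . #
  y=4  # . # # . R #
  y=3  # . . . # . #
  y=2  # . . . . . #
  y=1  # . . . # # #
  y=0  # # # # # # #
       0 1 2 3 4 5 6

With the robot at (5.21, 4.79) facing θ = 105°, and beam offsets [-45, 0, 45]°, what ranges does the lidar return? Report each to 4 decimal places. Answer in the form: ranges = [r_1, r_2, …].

beam 1: φ=-45°, α=60°
  direction (0.5000, 0.8660); cell (5,4); t to first gridline: x 1.5800, y 0.2425 (then +2.0000 / +1.1547)
    (5,5) via y @ 0.2425
    (5,6) via y @ 1.3972
    (6,6) via x @ 1.5800  # hit
  → r_1 = 1.5800
beam 2: φ=0°, α=105°
  direction (-0.2588, 0.9659); cell (5,4); t to first gridline: x 0.8114, y 0.2174 (then +3.8637 / +1.0353)
    (5,5) via y @ 0.2174
    (4,5) via x @ 0.8114
    (4,6) via y @ 1.2527
    (4,7) via y @ 2.2880
    (4,8) via y @ 3.3232  # hit
  → r_2 = 3.3232
beam 3: φ=45°, α=150°
  direction (-0.8660, 0.5000); cell (5,4); t to first gridline: x 0.2425, y 0.4200 (then +1.1547 / +2.0000)
    (4,4) via x @ 0.2425
    (4,5) via y @ 0.4200
    (3,5) via x @ 1.3972
    (3,6) via y @ 2.4200
    (2,6) via x @ 2.5519  # hit
  → r_3 = 2.5519

ranges = [1.5800, 3.3232, 2.5519]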